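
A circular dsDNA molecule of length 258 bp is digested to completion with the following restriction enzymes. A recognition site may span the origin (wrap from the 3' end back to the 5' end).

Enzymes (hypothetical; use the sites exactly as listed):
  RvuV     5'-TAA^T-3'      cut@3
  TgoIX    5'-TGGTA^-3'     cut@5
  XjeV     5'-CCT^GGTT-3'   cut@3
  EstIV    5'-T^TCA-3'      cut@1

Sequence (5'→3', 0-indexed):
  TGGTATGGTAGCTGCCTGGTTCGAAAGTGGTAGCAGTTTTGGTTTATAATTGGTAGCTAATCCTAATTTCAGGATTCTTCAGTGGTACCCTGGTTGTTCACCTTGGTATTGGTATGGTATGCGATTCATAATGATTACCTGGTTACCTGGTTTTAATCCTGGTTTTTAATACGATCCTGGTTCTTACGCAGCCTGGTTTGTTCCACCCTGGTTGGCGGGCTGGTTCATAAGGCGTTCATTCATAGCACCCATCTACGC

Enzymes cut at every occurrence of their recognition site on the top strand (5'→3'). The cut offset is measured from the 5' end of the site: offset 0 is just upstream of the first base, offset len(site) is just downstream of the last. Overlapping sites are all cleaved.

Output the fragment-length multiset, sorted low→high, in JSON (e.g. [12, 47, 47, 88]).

Scan for sites:
  RvuV (TAAT, off=3): starts [46, 57, 63, 128, 153, 166] → cuts [49, 60, 66, 131, 156, 169]
  TgoIX (TGGTA, off=5): starts [0, 5, 27, 50, 82, 103, 109, 114] → cuts [5, 10, 32, 55, 87, 108, 114, 119]
  XjeV (CCTGGTT, off=3): starts [14, 88, 137, 145, 157, 175, 191, 206] → cuts [17, 91, 140, 148, 160, 178, 194, 209]
  EstIV (TTCA, off=1): starts [67, 77, 96, 124, 223, 234, 238] → cuts [68, 78, 97, 125, 224, 235, 239]

Pooled cuts: [5, 10, 17, 32, 49, 55, 60, 66, 68, 78, 87, 91, 97, 108, 114, 119, 125, 131, 140, 148, 156, 160, 169, 178, 194, 209, 224, 235, 239]

Fragment lengths:
  5→10: 5 bp
  10→17: 7 bp
  17→32: 15 bp
  32→49: 17 bp
  49→55: 6 bp
  55→60: 5 bp
  60→66: 6 bp
  66→68: 2 bp
  68→78: 10 bp
  78→87: 9 bp
  87→91: 4 bp
  91→97: 6 bp
  97→108: 11 bp
  108→114: 6 bp
  114→119: 5 bp
  119→125: 6 bp
  125→131: 6 bp
  131→140: 9 bp
  140→148: 8 bp
  148→156: 8 bp
  156→160: 4 bp
  160→169: 9 bp
  169→178: 9 bp
  178→194: 16 bp
  194→209: 15 bp
  209→224: 15 bp
  224→235: 11 bp
  235→239: 4 bp
  239→5 (wrap): 258-239+5 = 24 bp

[2,4,4,4,5,5,5,6,6,6,6,6,6,7,8,8,9,9,9,9,10,11,11,15,15,15,16,17,24]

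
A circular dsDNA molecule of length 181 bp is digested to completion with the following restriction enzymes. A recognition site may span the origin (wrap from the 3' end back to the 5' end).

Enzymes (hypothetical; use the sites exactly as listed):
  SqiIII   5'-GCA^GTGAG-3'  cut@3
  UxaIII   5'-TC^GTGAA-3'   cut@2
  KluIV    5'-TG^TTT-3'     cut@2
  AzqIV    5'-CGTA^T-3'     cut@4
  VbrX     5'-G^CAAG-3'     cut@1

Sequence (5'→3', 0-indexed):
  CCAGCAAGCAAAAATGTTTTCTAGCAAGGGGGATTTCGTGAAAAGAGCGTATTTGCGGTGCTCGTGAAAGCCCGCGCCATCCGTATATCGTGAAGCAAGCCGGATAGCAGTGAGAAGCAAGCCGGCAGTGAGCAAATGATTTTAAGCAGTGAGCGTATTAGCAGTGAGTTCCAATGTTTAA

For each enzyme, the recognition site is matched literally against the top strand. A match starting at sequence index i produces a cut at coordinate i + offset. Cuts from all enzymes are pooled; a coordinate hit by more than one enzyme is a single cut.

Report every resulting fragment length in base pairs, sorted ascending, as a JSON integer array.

Per-enzyme occurrences:
  SqiIII (GCAGTGAG, off=3): starts [106, 124, 145, 160] → cuts [109, 127, 148, 163]
  UxaIII (TCGTGAA, off=2): starts [35, 61, 87] → cuts [37, 63, 89]
  KluIV (TGTTT, off=2): starts [14, 174] → cuts [16, 176]
  AzqIV (CGTAT, off=4): starts [47, 81, 153] → cuts [51, 85, 157]
  VbrX (GCAAG, off=1): starts [3, 23, 94, 116] → cuts [4, 24, 95, 117]

Pooled cuts: [4, 16, 24, 37, 51, 63, 85, 89, 95, 109, 117, 127, 148, 157, 163, 176]

Fragments:
  4→16: 12 bp
  16→24: 8 bp
  24→37: 13 bp
  37→51: 14 bp
  51→63: 12 bp
  63→85: 22 bp
  85→89: 4 bp
  89→95: 6 bp
  95→109: 14 bp
  109→117: 8 bp
  117→127: 10 bp
  127→148: 21 bp
  148→157: 9 bp
  157→163: 6 bp
  163→176: 13 bp
  176→4 (wrap): 181-176+4 = 9 bp

[4,6,6,8,8,9,9,10,12,12,13,13,14,14,21,22]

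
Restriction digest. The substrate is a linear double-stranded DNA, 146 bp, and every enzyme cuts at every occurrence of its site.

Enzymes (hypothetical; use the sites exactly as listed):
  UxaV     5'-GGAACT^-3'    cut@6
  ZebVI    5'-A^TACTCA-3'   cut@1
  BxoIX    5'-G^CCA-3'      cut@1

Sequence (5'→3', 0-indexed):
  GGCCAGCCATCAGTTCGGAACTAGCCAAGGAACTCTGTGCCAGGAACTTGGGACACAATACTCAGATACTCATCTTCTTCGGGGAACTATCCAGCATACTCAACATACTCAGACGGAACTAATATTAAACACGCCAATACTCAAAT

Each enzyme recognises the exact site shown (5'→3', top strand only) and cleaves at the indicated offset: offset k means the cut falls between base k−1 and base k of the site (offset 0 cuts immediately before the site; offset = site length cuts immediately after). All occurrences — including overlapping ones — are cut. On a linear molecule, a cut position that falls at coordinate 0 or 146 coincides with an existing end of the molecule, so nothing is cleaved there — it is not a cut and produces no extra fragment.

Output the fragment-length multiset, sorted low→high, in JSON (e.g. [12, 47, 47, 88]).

Site scan:
  UxaV (GGAACT, off=6): starts [16, 28, 42, 82, 114] → cuts [22, 34, 48, 88, 120]
  ZebVI (ATACTCA, off=1): starts [57, 65, 95, 104, 136] → cuts [58, 66, 96, 105, 137]
  BxoIX (GCCA, off=1): starts [1, 5, 23, 38, 132] → cuts [2, 6, 24, 39, 133]

Pooled cuts: [2, 6, 22, 24, 34, 39, 48, 58, 66, 88, 96, 105, 120, 133, 137]

Fragment lengths:
  [0,2): 2 bp
  [2,6): 4 bp
  [6,22): 16 bp
  [22,24): 2 bp
  [24,34): 10 bp
  [34,39): 5 bp
  [39,48): 9 bp
  [48,58): 10 bp
  [58,66): 8 bp
  [66,88): 22 bp
  [88,96): 8 bp
  [96,105): 9 bp
  [105,120): 15 bp
  [120,133): 13 bp
  [133,137): 4 bp
  [137,146): 9 bp

[2,2,4,4,5,8,8,9,9,9,10,10,13,15,16,22]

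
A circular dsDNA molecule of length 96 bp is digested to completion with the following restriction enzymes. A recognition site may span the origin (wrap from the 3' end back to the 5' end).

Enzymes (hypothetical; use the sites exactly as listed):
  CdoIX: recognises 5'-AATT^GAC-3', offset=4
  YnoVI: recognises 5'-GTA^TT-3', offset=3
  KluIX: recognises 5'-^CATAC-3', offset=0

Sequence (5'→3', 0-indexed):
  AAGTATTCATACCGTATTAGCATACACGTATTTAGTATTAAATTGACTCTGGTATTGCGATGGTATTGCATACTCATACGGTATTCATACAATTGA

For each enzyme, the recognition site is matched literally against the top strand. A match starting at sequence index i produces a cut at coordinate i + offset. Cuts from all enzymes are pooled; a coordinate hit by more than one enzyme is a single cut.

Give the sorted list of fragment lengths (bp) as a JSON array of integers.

Scan for sites:
  CdoIX AATTGAC/4: at [40] ⇒ [44]
  YnoVI GTATT/3: at [2, 13, 27, 34, 51, 62, 80] ⇒ [5, 16, 30, 37, 54, 65, 83]
  KluIX CATAC/0: at [7, 20, 68, 74, 85] ⇒ [7, 20, 68, 74, 85]

Pooled cuts: [5, 7, 16, 20, 30, 37, 44, 54, 65, 68, 74, 83, 85]

Fragment lengths:
  5→7: 2 bp
  7→16: 9 bp
  16→20: 4 bp
  20→30: 10 bp
  30→37: 7 bp
  37→44: 7 bp
  44→54: 10 bp
  54→65: 11 bp
  65→68: 3 bp
  68→74: 6 bp
  74→83: 9 bp
  83→85: 2 bp
  85→5 (wrap): 96-85+5 = 16 bp

[2,2,3,4,6,7,7,9,9,10,10,11,16]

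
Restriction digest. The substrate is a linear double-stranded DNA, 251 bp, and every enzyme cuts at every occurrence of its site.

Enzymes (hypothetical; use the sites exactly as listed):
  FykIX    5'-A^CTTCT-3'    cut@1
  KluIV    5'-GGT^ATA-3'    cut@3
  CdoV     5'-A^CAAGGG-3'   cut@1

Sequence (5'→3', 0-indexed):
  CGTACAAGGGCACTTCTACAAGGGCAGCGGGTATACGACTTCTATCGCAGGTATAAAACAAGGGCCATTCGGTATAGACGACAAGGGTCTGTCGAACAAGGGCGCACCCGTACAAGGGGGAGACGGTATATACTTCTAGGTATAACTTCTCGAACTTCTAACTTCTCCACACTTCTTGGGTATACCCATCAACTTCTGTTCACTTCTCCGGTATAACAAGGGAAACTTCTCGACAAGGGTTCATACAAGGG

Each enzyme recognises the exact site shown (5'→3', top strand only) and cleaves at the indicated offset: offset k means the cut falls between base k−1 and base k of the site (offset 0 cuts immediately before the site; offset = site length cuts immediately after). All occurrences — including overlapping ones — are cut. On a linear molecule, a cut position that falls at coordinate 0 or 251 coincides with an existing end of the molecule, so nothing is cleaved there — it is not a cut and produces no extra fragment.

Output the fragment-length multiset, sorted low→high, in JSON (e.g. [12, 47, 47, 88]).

Scan for sites:
  FykIX (ACTTCT, off=1): starts [11, 37, 131, 144, 153, 160, 170, 191, 201, 224] → cuts [12, 38, 132, 145, 154, 161, 171, 192, 202, 225]
  KluIV (GGTATA, off=3): starts [29, 49, 70, 124, 138, 178, 209] → cuts [32, 52, 73, 127, 141, 181, 212]
  CdoV (ACAAGGG, off=1): starts [3, 17, 57, 80, 95, 111, 215, 232, 244] → cuts [4, 18, 58, 81, 96, 112, 216, 233, 245]

All cut coordinates (distinct, sorted): [4, 12, 18, 32, 38, 52, 58, 73, 81, 96, 112, 127, 132, 141, 145, 154, 161, 171, 181, 192, 202, 212, 216, 225, 233, 245]

Fragments:
  [0,4): 4 bp
  [4,12): 8 bp
  [12,18): 6 bp
  [18,32): 14 bp
  [32,38): 6 bp
  [38,52): 14 bp
  [52,58): 6 bp
  [58,73): 15 bp
  [73,81): 8 bp
  [81,96): 15 bp
  [96,112): 16 bp
  [112,127): 15 bp
  [127,132): 5 bp
  [132,141): 9 bp
  [141,145): 4 bp
  [145,154): 9 bp
  [154,161): 7 bp
  [161,171): 10 bp
  [171,181): 10 bp
  [181,192): 11 bp
  [192,202): 10 bp
  [202,212): 10 bp
  [212,216): 4 bp
  [216,225): 9 bp
  [225,233): 8 bp
  [233,245): 12 bp
  [245,251): 6 bp

[4,4,4,5,6,6,6,6,7,8,8,8,9,9,9,10,10,10,10,11,12,14,14,15,15,15,16]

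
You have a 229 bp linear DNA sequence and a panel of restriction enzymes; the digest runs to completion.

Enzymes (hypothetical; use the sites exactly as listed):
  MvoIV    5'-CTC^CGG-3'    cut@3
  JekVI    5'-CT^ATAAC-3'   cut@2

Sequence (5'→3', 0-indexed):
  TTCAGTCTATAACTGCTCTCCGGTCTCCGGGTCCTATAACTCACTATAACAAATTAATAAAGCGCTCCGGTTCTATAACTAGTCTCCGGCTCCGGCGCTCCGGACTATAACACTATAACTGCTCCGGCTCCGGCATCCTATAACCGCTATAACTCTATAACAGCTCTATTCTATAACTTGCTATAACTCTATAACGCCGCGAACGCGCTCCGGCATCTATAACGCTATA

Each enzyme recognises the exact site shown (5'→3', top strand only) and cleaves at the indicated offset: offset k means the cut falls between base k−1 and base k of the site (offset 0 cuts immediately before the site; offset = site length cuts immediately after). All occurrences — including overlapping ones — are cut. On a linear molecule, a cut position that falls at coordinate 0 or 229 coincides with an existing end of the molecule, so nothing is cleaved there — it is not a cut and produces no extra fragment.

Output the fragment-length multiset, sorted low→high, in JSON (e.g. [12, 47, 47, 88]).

Site scan:
  MvoIV (CTCCGG, off=3): starts [17, 24, 64, 83, 89, 97, 121, 127, 207] → cuts [20, 27, 67, 86, 92, 100, 124, 130, 210]
  JekVI (CTATAAC, off=2): starts [6, 33, 43, 72, 104, 112, 137, 146, 154, 170, 180, 188, 216] → cuts [8, 35, 45, 74, 106, 114, 139, 148, 156, 172, 182, 190, 218]

Pooled cuts: [8, 20, 27, 35, 45, 67, 74, 86, 92, 100, 106, 114, 124, 130, 139, 148, 156, 172, 182, 190, 210, 218]

Fragments:
  [0,8): 8 bp
  [8,20): 12 bp
  [20,27): 7 bp
  [27,35): 8 bp
  [35,45): 10 bp
  [45,67): 22 bp
  [67,74): 7 bp
  [74,86): 12 bp
  [86,92): 6 bp
  [92,100): 8 bp
  [100,106): 6 bp
  [106,114): 8 bp
  [114,124): 10 bp
  [124,130): 6 bp
  [130,139): 9 bp
  [139,148): 9 bp
  [148,156): 8 bp
  [156,172): 16 bp
  [172,182): 10 bp
  [182,190): 8 bp
  [190,210): 20 bp
  [210,218): 8 bp
  [218,229): 11 bp

[6,6,6,7,7,8,8,8,8,8,8,8,9,9,10,10,10,11,12,12,16,20,22]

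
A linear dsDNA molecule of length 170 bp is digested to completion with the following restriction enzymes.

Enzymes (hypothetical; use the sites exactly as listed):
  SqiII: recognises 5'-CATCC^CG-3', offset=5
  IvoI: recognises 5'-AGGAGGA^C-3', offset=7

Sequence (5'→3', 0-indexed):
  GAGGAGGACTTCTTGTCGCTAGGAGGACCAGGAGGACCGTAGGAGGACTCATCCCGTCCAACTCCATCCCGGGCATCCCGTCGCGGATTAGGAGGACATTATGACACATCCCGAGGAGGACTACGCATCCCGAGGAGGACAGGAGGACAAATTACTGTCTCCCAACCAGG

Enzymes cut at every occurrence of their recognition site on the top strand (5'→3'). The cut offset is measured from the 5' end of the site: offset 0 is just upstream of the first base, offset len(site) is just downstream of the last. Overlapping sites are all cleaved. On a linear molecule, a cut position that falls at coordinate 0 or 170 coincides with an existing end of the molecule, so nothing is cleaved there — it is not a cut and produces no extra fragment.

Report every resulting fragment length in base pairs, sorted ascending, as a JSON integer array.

[7,8,8,9,9,9,9,10,11,15,15,18,19,23]

Site scan:
  SqiII (CATCCCG, off=5): starts [49, 64, 73, 106, 125] → cuts [54, 69, 78, 111, 130]
  IvoI (AGGAGGAC, off=7): starts [1, 20, 29, 40, 89, 113, 132, 140] → cuts [8, 27, 36, 47, 96, 120, 139, 147]

Pooled cuts: [8, 27, 36, 47, 54, 69, 78, 96, 111, 120, 130, 139, 147]

Fragment lengths:
  [0,8): 8 bp
  [8,27): 19 bp
  [27,36): 9 bp
  [36,47): 11 bp
  [47,54): 7 bp
  [54,69): 15 bp
  [69,78): 9 bp
  [78,96): 18 bp
  [96,111): 15 bp
  [111,120): 9 bp
  [120,130): 10 bp
  [130,139): 9 bp
  [139,147): 8 bp
  [147,170): 23 bp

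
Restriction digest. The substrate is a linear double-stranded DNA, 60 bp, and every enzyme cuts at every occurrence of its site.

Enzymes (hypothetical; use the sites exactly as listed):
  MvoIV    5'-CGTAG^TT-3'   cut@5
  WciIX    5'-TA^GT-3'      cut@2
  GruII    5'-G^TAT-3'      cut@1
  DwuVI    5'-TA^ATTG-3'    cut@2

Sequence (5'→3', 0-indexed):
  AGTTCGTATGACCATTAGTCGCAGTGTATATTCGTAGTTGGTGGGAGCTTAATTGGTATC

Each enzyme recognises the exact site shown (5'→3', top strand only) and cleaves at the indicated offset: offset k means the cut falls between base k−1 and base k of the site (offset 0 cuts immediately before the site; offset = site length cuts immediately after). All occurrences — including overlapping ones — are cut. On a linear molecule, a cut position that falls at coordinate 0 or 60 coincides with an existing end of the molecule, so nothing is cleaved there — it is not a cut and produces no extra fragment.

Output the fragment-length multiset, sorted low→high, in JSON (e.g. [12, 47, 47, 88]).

Site scan:
  MvoIV CGTAGTT/5: at [32] ⇒ [37]
  WciIX TAGT/2: at [15, 34] ⇒ [17, 36]
  GruII GTAT/1: at [5, 25, 55] ⇒ [6, 26, 56]
  DwuVI TAATTG/2: at [49] ⇒ [51]

All cut coordinates (distinct, sorted): [6, 17, 26, 36, 37, 51, 56]

Fragments:
  [0,6): 6 bp
  [6,17): 11 bp
  [17,26): 9 bp
  [26,36): 10 bp
  [36,37): 1 bp
  [37,51): 14 bp
  [51,56): 5 bp
  [56,60): 4 bp

[1,4,5,6,9,10,11,14]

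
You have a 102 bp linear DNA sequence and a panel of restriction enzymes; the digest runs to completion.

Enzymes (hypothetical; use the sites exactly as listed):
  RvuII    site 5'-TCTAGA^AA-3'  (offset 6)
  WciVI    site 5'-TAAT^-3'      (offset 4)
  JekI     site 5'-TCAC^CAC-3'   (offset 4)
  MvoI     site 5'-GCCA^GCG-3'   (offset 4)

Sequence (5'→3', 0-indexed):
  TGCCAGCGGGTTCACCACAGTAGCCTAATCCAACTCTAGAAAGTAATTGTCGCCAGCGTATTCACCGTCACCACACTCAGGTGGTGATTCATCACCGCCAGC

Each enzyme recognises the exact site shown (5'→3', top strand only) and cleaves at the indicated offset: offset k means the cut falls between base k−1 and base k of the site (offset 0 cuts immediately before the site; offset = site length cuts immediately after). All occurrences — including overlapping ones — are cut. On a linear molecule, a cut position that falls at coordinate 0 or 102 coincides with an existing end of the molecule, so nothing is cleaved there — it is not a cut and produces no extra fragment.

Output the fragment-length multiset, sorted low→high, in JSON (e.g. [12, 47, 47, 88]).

Scan for sites:
  RvuII (TCTAGAAA, off=6): starts [34] → cuts [40]
  WciVI (TAAT, off=4): starts [25, 43] → cuts [29, 47]
  JekI (TCACCAC, off=4): starts [11, 67] → cuts [15, 71]
  MvoI (GCCAGCG, off=4): starts [1, 51] → cuts [5, 55]

Pooled cuts: [5, 15, 29, 40, 47, 55, 71]

Fragments:
  [0,5): 5 bp
  [5,15): 10 bp
  [15,29): 14 bp
  [29,40): 11 bp
  [40,47): 7 bp
  [47,55): 8 bp
  [55,71): 16 bp
  [71,102): 31 bp

[5,7,8,10,11,14,16,31]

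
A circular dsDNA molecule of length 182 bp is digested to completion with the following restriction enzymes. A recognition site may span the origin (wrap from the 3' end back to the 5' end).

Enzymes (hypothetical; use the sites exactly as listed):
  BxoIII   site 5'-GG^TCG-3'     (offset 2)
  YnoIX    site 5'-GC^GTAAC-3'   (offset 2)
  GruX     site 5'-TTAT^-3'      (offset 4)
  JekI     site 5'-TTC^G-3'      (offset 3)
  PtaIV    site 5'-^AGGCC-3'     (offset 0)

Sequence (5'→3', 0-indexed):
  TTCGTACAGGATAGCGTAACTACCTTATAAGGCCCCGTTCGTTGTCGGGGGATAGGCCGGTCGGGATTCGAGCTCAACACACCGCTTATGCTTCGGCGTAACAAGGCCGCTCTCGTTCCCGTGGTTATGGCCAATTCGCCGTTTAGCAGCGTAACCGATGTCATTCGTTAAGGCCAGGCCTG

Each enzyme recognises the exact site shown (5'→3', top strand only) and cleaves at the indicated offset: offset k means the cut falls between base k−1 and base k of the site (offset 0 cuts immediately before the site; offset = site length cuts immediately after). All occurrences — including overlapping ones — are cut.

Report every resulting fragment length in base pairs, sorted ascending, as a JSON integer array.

Per-enzyme occurrences:
  BxoIII GGTCG/2: at [58] ⇒ [60]
  YnoIX GCGTAAC/2: at [13, 95, 148] ⇒ [15, 97, 150]
  GruX TTAT/4: at [24, 85, 124] ⇒ [28, 89, 128]
  JekI TTCG/3: at [0, 37, 66, 91, 134, 163] ⇒ [3, 40, 69, 94, 137, 166]
  PtaIV AGGCC/0: at [29, 53, 103, 170, 175] ⇒ [29, 53, 103, 170, 175]

All cut coordinates (distinct, sorted): [3, 15, 28, 29, 40, 53, 60, 69, 89, 94, 97, 103, 128, 137, 150, 166, 170, 175]

Fragment lengths:
  3→15: 12 bp
  15→28: 13 bp
  28→29: 1 bp
  29→40: 11 bp
  40→53: 13 bp
  53→60: 7 bp
  60→69: 9 bp
  69→89: 20 bp
  89→94: 5 bp
  94→97: 3 bp
  97→103: 6 bp
  103→128: 25 bp
  128→137: 9 bp
  137→150: 13 bp
  150→166: 16 bp
  166→170: 4 bp
  170→175: 5 bp
  175→3 (wrap): 182-175+3 = 10 bp

[1,3,4,5,5,6,7,9,9,10,11,12,13,13,13,16,20,25]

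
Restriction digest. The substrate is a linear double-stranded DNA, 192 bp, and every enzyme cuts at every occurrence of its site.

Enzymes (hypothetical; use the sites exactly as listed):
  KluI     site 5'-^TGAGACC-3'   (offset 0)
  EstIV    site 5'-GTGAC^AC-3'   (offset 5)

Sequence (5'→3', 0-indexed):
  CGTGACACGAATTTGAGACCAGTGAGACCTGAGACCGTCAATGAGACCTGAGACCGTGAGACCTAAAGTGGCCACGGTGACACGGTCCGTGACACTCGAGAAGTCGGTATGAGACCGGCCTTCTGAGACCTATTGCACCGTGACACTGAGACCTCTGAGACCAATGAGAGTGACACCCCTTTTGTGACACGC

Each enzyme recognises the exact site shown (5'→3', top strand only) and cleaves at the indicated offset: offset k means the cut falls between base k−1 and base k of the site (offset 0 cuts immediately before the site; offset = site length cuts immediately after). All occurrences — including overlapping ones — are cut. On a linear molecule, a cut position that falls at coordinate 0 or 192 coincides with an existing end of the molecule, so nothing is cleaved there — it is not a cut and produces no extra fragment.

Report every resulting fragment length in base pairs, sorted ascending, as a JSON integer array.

Per-enzyme occurrences:
  KluI TGAGACC/0: at [13, 22, 29, 41, 48, 56, 109, 123, 146, 155] ⇒ [13, 22, 29, 41, 48, 56, 109, 123, 146, 155]
  EstIV GTGACAC/5: at [1, 76, 88, 139, 169, 183] ⇒ [6, 81, 93, 144, 174, 188]

All cut coordinates (distinct, sorted): [6, 13, 22, 29, 41, 48, 56, 81, 93, 109, 123, 144, 146, 155, 174, 188]

Fragment lengths:
  [0,6): 6 bp
  [6,13): 7 bp
  [13,22): 9 bp
  [22,29): 7 bp
  [29,41): 12 bp
  [41,48): 7 bp
  [48,56): 8 bp
  [56,81): 25 bp
  [81,93): 12 bp
  [93,109): 16 bp
  [109,123): 14 bp
  [123,144): 21 bp
  [144,146): 2 bp
  [146,155): 9 bp
  [155,174): 19 bp
  [174,188): 14 bp
  [188,192): 4 bp

[2,4,6,7,7,7,8,9,9,12,12,14,14,16,19,21,25]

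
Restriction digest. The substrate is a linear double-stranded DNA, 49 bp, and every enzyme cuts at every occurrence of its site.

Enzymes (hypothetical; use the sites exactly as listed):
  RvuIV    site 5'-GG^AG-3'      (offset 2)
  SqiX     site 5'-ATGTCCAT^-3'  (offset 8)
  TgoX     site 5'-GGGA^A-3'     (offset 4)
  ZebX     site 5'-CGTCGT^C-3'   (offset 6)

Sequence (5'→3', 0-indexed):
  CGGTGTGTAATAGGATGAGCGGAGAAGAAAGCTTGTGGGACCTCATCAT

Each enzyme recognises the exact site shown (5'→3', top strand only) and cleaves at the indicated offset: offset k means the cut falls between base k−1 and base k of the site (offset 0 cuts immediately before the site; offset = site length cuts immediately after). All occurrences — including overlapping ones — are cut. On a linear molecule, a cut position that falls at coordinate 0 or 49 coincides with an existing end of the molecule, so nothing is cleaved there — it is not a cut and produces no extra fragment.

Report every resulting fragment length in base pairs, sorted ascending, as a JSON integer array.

Scan for sites:
  RvuIV GGAG/2: at [20] ⇒ [22]
  SqiX (ATGTCCAT, off=8): no sites
  TgoX (GGGAA, off=4): no sites
  ZebX (CGTCGTC, off=6): no sites

All cut coordinates (distinct, sorted): [22]

Fragment lengths:
  [0,22): 22 bp
  [22,49): 27 bp

[22,27]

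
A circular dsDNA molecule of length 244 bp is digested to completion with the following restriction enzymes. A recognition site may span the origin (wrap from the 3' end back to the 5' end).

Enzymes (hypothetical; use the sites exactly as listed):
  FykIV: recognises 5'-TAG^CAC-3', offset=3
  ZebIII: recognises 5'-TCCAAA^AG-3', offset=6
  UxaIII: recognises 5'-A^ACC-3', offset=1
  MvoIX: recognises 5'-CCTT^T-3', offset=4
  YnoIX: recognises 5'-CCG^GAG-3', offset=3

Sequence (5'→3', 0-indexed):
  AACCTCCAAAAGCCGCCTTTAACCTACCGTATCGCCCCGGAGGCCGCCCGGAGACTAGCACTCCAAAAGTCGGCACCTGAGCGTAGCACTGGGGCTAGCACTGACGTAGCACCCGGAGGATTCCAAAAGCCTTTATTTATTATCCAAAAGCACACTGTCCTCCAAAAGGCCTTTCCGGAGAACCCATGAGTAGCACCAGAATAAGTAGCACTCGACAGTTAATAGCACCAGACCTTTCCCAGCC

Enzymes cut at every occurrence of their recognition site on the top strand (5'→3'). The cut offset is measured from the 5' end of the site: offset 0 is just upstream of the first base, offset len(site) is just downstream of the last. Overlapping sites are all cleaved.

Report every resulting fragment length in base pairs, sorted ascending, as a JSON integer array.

Scan for sites:
  FykIV (TAGCAC, off=3): starts [55, 83, 95, 106, 190, 205, 222] → cuts [58, 86, 98, 109, 193, 208, 225]
  ZebIII (TCCAAAAG, off=6): starts [4, 61, 121, 142, 160] → cuts [10, 67, 127, 148, 166]
  UxaIII (AACC, off=1): starts [0, 20, 180] → cuts [1, 21, 181]
  MvoIX (CCTTT, off=4): starts [15, 129, 169, 232] → cuts [19, 133, 173, 236]
  YnoIX (CCGGAG, off=3): starts [36, 47, 112, 174] → cuts [39, 50, 115, 177]

All cut coordinates (distinct, sorted): [1, 10, 19, 21, 39, 50, 58, 67, 86, 98, 109, 115, 127, 133, 148, 166, 173, 177, 181, 193, 208, 225, 236]

Fragments:
  1→10: 9 bp
  10→19: 9 bp
  19→21: 2 bp
  21→39: 18 bp
  39→50: 11 bp
  50→58: 8 bp
  58→67: 9 bp
  67→86: 19 bp
  86→98: 12 bp
  98→109: 11 bp
  109→115: 6 bp
  115→127: 12 bp
  127→133: 6 bp
  133→148: 15 bp
  148→166: 18 bp
  166→173: 7 bp
  173→177: 4 bp
  177→181: 4 bp
  181→193: 12 bp
  193→208: 15 bp
  208→225: 17 bp
  225→236: 11 bp
  236→1 (wrap): 244-236+1 = 9 bp

[2,4,4,6,6,7,8,9,9,9,9,11,11,11,12,12,12,15,15,17,18,18,19]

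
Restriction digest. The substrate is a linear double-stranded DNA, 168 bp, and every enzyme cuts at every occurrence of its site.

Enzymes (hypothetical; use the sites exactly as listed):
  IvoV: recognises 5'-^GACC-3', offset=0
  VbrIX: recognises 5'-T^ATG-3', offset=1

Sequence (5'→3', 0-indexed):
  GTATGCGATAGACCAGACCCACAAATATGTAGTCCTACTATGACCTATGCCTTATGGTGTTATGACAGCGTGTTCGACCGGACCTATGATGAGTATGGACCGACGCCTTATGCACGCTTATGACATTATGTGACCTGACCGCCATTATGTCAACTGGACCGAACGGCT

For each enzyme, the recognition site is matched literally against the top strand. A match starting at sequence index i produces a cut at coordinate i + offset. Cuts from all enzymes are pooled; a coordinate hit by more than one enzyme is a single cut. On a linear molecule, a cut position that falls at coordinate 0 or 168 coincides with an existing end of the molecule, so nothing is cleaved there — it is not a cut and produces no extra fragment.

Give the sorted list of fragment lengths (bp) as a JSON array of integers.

[2,2,3,4,5,5,5,5,5,7,8,8,8,9,10,10,10,11,12,12,13,14]

Per-enzyme occurrences:
  IvoV (GACC, off=0): starts [10, 15, 41, 75, 80, 97, 131, 136, 156] → cuts [10, 15, 41, 75, 80, 97, 131, 136, 156]
  VbrIX (TATG, off=1): starts [1, 25, 38, 45, 52, 60, 84, 93, 108, 118, 126, 145] → cuts [2, 26, 39, 46, 53, 61, 85, 94, 109, 119, 127, 146]

Pooled cuts: [2, 10, 15, 26, 39, 41, 46, 53, 61, 75, 80, 85, 94, 97, 109, 119, 127, 131, 136, 146, 156]

Fragments:
  [0,2): 2 bp
  [2,10): 8 bp
  [10,15): 5 bp
  [15,26): 11 bp
  [26,39): 13 bp
  [39,41): 2 bp
  [41,46): 5 bp
  [46,53): 7 bp
  [53,61): 8 bp
  [61,75): 14 bp
  [75,80): 5 bp
  [80,85): 5 bp
  [85,94): 9 bp
  [94,97): 3 bp
  [97,109): 12 bp
  [109,119): 10 bp
  [119,127): 8 bp
  [127,131): 4 bp
  [131,136): 5 bp
  [136,146): 10 bp
  [146,156): 10 bp
  [156,168): 12 bp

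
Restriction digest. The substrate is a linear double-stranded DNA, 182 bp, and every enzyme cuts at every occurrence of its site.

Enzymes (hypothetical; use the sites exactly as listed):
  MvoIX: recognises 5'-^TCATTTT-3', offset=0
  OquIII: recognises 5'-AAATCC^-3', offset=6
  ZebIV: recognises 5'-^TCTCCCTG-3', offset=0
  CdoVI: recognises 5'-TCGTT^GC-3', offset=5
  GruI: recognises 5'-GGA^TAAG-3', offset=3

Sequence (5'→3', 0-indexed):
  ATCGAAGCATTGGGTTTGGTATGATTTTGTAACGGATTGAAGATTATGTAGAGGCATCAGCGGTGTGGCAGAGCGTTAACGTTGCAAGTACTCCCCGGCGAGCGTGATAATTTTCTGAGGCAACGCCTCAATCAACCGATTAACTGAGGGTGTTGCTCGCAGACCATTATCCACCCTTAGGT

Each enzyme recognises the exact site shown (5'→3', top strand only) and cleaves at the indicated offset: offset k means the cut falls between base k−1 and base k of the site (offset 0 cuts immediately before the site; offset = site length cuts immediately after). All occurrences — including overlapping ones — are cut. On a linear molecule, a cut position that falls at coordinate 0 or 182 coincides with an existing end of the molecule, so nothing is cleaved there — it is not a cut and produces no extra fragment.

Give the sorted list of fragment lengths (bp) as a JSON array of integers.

[182]

Site scan:
  MvoIX (TCATTTT, off=0): no sites
  OquIII (AAATCC, off=6): no sites
  ZebIV (TCTCCCTG, off=0): no sites
  CdoVI (TCGTTGC, off=5): no sites
  GruI (GGATAAG, off=3): no sites

Pooled cuts: ∅

Fragments:
  no cuts → one linear fragment of 182 bp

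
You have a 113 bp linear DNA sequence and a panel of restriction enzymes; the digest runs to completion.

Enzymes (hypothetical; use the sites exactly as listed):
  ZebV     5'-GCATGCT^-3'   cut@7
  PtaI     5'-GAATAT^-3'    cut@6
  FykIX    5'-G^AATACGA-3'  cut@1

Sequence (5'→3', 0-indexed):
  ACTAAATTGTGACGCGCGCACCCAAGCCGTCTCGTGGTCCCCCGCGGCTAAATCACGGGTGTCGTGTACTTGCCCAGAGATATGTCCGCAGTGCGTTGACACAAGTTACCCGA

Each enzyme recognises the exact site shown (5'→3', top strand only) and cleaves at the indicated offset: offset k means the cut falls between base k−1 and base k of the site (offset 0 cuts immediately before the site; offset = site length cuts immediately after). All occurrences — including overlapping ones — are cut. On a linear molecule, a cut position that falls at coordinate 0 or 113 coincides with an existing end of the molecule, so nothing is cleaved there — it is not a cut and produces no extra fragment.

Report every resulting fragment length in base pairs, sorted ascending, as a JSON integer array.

[113]

Site scan:
  ZebV (GCATGCT, off=7): no sites
  PtaI (GAATAT, off=6): no sites
  FykIX (GAATACGA, off=1): no sites

Pooled cuts: ∅

Fragments:
  no cuts → one linear fragment of 113 bp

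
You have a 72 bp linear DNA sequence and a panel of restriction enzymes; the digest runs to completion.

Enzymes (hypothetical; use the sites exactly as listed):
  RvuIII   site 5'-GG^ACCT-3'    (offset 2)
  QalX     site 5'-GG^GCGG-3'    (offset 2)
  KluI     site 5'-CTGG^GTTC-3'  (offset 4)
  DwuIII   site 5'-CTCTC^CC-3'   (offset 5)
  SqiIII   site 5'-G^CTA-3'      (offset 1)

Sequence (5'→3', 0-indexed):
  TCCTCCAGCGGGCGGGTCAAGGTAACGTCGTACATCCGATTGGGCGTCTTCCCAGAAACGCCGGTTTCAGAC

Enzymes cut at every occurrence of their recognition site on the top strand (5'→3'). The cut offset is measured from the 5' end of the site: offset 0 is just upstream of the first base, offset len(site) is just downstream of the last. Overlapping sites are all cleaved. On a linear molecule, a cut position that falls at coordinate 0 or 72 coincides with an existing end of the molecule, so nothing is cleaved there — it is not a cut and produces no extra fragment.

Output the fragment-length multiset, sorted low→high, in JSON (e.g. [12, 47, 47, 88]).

Per-enzyme occurrences:
  RvuIII (GGACCT, off=2): no sites
  QalX GGGCGG/2: at [9] ⇒ [11]
  KluI (CTGGGTTC, off=4): no sites
  DwuIII (CTCTCCC, off=5): no sites
  SqiIII (GCTA, off=1): no sites

All cut coordinates (distinct, sorted): [11]

Fragments:
  [0,11): 11 bp
  [11,72): 61 bp

[11,61]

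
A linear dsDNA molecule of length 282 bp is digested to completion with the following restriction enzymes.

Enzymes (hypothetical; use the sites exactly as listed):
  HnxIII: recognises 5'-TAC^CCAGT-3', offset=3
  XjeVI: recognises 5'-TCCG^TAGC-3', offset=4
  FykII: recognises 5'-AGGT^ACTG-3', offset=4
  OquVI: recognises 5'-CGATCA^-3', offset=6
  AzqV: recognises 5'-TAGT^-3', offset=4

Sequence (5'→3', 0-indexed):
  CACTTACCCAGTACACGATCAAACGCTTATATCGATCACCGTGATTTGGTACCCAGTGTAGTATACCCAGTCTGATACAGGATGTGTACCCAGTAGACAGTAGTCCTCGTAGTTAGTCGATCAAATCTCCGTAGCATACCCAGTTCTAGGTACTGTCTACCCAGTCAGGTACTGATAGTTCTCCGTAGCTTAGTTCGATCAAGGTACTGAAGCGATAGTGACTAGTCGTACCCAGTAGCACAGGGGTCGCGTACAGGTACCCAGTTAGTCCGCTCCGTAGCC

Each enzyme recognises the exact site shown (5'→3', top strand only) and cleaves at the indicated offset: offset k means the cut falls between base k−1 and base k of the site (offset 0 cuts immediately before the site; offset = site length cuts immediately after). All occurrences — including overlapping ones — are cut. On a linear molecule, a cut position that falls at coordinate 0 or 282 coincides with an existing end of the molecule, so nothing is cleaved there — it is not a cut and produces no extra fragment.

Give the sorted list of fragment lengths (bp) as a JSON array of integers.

Scan for sites:
  HnxIII (TACCCAGT, off=3): starts [4, 49, 63, 86, 136, 157, 228, 257] → cuts [7, 52, 66, 89, 139, 160, 231, 260]
  XjeVI (TCCGTAGC, off=4): starts [127, 181, 273] → cuts [131, 185, 277]
  FykII (AGGTACTG, off=4): starts [147, 166, 201] → cuts [151, 170, 205]
  OquVI (CGATCA, off=6): starts [15, 32, 117, 195] → cuts [21, 38, 123, 201]
  AzqV (TAGT, off=4): starts [58, 100, 109, 113, 175, 190, 215, 222, 265] → cuts [62, 104, 113, 117, 179, 194, 219, 226, 269]

All cut coordinates (distinct, sorted): [7, 21, 38, 52, 62, 66, 89, 104, 113, 117, 123, 131, 139, 151, 160, 170, 179, 185, 194, 201, 205, 219, 226, 231, 260, 269, 277]

Fragment lengths:
  [0,7): 7 bp
  [7,21): 14 bp
  [21,38): 17 bp
  [38,52): 14 bp
  [52,62): 10 bp
  [62,66): 4 bp
  [66,89): 23 bp
  [89,104): 15 bp
  [104,113): 9 bp
  [113,117): 4 bp
  [117,123): 6 bp
  [123,131): 8 bp
  [131,139): 8 bp
  [139,151): 12 bp
  [151,160): 9 bp
  [160,170): 10 bp
  [170,179): 9 bp
  [179,185): 6 bp
  [185,194): 9 bp
  [194,201): 7 bp
  [201,205): 4 bp
  [205,219): 14 bp
  [219,226): 7 bp
  [226,231): 5 bp
  [231,260): 29 bp
  [260,269): 9 bp
  [269,277): 8 bp
  [277,282): 5 bp

[4,4,4,5,5,6,6,7,7,7,8,8,8,9,9,9,9,9,10,10,12,14,14,14,15,17,23,29]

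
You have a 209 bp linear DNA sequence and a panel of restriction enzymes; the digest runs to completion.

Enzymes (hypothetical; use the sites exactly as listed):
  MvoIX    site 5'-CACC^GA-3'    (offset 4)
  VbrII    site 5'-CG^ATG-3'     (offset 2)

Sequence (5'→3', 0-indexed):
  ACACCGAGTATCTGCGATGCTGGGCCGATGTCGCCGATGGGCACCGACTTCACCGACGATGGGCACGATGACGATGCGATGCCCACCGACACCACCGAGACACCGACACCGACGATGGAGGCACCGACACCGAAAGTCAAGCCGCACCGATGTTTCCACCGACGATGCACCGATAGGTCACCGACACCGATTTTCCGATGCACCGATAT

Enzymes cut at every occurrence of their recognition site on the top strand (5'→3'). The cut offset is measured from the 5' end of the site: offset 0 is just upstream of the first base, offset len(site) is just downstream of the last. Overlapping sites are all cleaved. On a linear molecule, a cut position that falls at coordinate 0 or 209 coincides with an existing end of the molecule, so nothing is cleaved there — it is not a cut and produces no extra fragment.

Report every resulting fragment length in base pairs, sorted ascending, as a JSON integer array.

Site scan:
  MvoIX (CACCGA, off=4): starts [1, 41, 50, 83, 92, 100, 106, 121, 127, 144, 156, 167, 178, 184, 200] → cuts [5, 45, 54, 87, 96, 104, 110, 125, 131, 148, 160, 171, 182, 188, 204]
  VbrII (CGATG, off=2): starts [14, 25, 34, 56, 65, 71, 76, 112, 147, 162, 195] → cuts [16, 27, 36, 58, 67, 73, 78, 114, 149, 164, 197]

All cut coordinates (distinct, sorted): [5, 16, 27, 36, 45, 54, 58, 67, 73, 78, 87, 96, 104, 110, 114, 125, 131, 148, 149, 160, 164, 171, 182, 188, 197, 204]

Fragments:
  [0,5): 5 bp
  [5,16): 11 bp
  [16,27): 11 bp
  [27,36): 9 bp
  [36,45): 9 bp
  [45,54): 9 bp
  [54,58): 4 bp
  [58,67): 9 bp
  [67,73): 6 bp
  [73,78): 5 bp
  [78,87): 9 bp
  [87,96): 9 bp
  [96,104): 8 bp
  [104,110): 6 bp
  [110,114): 4 bp
  [114,125): 11 bp
  [125,131): 6 bp
  [131,148): 17 bp
  [148,149): 1 bp
  [149,160): 11 bp
  [160,164): 4 bp
  [164,171): 7 bp
  [171,182): 11 bp
  [182,188): 6 bp
  [188,197): 9 bp
  [197,204): 7 bp
  [204,209): 5 bp

[1,4,4,4,5,5,5,6,6,6,6,7,7,8,9,9,9,9,9,9,9,11,11,11,11,11,17]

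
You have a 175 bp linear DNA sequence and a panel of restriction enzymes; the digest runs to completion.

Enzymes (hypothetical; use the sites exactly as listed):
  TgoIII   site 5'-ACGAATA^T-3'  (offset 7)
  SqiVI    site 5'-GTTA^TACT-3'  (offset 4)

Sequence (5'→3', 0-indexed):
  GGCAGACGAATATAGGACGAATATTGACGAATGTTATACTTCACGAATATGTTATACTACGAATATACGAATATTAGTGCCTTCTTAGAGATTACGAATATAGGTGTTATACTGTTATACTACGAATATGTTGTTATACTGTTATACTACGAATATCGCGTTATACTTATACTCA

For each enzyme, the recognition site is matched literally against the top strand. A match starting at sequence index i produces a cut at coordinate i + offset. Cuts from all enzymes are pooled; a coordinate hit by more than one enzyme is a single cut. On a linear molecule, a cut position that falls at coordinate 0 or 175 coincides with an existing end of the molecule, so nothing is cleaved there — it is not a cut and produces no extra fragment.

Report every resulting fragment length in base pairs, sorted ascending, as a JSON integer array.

[5,8,8,8,8,8,9,11,11,11,11,12,12,13,13,27]

Scan for sites:
  TgoIII (ACGAATAT, off=7): starts [5, 16, 42, 58, 66, 93, 121, 148] → cuts [12, 23, 49, 65, 73, 100, 128, 155]
  SqiVI (GTTATACT, off=4): starts [32, 50, 105, 113, 132, 140, 159] → cuts [36, 54, 109, 117, 136, 144, 163]

All cut coordinates (distinct, sorted): [12, 23, 36, 49, 54, 65, 73, 100, 109, 117, 128, 136, 144, 155, 163]

Fragment lengths:
  [0,12): 12 bp
  [12,23): 11 bp
  [23,36): 13 bp
  [36,49): 13 bp
  [49,54): 5 bp
  [54,65): 11 bp
  [65,73): 8 bp
  [73,100): 27 bp
  [100,109): 9 bp
  [109,117): 8 bp
  [117,128): 11 bp
  [128,136): 8 bp
  [136,144): 8 bp
  [144,155): 11 bp
  [155,163): 8 bp
  [163,175): 12 bp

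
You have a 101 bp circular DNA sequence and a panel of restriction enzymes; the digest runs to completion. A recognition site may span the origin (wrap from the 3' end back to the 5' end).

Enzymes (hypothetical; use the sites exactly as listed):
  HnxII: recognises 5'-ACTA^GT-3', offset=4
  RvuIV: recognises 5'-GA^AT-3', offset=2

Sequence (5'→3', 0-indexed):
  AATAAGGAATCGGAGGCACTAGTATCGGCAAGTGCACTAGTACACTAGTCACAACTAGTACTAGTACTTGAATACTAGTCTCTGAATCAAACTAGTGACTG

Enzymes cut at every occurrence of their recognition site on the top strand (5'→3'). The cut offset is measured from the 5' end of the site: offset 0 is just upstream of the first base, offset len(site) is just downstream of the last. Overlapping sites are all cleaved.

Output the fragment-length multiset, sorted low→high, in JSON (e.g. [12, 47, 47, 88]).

[6,6,7,8,8,8,8,9,10,13,18]

Per-enzyme occurrences:
  HnxII ACTAGT/4: at [17, 35, 43, 53, 59, 73, 90] ⇒ [21, 39, 47, 57, 63, 77, 94]
  RvuIV GAAT/2: at [6, 69, 83, 100] ⇒ [1, 8, 71, 85]

Pooled cuts: [1, 8, 21, 39, 47, 57, 63, 71, 77, 85, 94]

Fragments:
  1→8: 7 bp
  8→21: 13 bp
  21→39: 18 bp
  39→47: 8 bp
  47→57: 10 bp
  57→63: 6 bp
  63→71: 8 bp
  71→77: 6 bp
  77→85: 8 bp
  85→94: 9 bp
  94→1 (wrap): 101-94+1 = 8 bp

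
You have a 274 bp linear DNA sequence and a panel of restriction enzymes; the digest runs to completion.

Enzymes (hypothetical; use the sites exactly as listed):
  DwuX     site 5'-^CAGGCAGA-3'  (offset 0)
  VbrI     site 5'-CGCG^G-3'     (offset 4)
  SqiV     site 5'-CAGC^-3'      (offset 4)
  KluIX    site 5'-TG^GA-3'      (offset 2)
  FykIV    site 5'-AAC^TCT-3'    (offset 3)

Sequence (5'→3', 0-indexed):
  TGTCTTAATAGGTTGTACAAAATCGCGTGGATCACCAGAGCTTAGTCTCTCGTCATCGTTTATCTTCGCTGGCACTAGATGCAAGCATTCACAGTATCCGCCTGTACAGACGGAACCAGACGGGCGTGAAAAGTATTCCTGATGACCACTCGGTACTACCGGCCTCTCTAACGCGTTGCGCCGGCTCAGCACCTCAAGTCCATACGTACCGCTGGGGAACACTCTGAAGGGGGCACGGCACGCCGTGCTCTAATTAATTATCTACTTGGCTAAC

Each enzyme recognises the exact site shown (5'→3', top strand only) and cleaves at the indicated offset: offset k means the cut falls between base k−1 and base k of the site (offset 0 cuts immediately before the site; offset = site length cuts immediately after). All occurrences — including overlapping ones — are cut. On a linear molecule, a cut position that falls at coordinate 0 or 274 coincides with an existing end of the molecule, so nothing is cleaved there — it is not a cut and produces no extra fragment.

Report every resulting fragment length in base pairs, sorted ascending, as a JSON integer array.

[29,84,161]

Site scan:
  DwuX (CAGGCAGA, off=0): no sites
  VbrI (CGCGG, off=4): no sites
  SqiV (CAGC, off=4): starts [186] → cuts [190]
  KluIX (TGGA, off=2): starts [27] → cuts [29]
  FykIV (AACTCT, off=3): no sites

All cut coordinates (distinct, sorted): [29, 190]

Fragments:
  [0,29): 29 bp
  [29,190): 161 bp
  [190,274): 84 bp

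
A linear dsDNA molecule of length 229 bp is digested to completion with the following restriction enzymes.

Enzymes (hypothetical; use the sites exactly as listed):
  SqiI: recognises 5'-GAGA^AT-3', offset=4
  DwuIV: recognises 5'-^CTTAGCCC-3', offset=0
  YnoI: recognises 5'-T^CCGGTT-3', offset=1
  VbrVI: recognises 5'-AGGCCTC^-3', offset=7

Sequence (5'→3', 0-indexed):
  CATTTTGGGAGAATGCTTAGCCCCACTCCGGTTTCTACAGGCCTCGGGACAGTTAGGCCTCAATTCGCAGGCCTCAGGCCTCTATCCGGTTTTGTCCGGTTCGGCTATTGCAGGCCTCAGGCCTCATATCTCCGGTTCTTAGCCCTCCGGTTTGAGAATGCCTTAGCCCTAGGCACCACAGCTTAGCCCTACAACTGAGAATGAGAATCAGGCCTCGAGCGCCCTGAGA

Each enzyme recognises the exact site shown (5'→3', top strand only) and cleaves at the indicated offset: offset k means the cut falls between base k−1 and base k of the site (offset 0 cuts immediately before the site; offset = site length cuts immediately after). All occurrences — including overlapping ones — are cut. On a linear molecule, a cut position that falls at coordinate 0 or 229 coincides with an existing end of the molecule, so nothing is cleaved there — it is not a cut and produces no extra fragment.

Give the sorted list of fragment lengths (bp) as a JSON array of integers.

[3,3,4,6,6,6,7,7,9,10,10,11,12,12,13,14,16,18,19,20,23]

Scan for sites:
  SqiI GAGAAT/4: at [8, 153, 196, 202] ⇒ [12, 157, 200, 206]
  DwuIV CTTAGCCC/0: at [15, 137, 161, 181] ⇒ [15, 137, 161, 181]
  YnoI TCCGGTT/1: at [26, 84, 94, 130, 145] ⇒ [27, 85, 95, 131, 146]
  VbrVI AGGCCTC/7: at [38, 54, 68, 75, 111, 118, 209] ⇒ [45, 61, 75, 82, 118, 125, 216]

All cut coordinates (distinct, sorted): [12, 15, 27, 45, 61, 75, 82, 85, 95, 118, 125, 131, 137, 146, 157, 161, 181, 200, 206, 216]

Fragments:
  [0,12): 12 bp
  [12,15): 3 bp
  [15,27): 12 bp
  [27,45): 18 bp
  [45,61): 16 bp
  [61,75): 14 bp
  [75,82): 7 bp
  [82,85): 3 bp
  [85,95): 10 bp
  [95,118): 23 bp
  [118,125): 7 bp
  [125,131): 6 bp
  [131,137): 6 bp
  [137,146): 9 bp
  [146,157): 11 bp
  [157,161): 4 bp
  [161,181): 20 bp
  [181,200): 19 bp
  [200,206): 6 bp
  [206,216): 10 bp
  [216,229): 13 bp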